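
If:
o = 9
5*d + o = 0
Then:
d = -9/5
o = 9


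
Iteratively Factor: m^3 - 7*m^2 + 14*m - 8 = (m - 1)*(m^2 - 6*m + 8) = (m - 4)*(m - 1)*(m - 2)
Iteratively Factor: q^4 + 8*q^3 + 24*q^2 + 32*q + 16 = (q + 2)*(q^3 + 6*q^2 + 12*q + 8) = (q + 2)^2*(q^2 + 4*q + 4) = (q + 2)^3*(q + 2)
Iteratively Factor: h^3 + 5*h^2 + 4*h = (h + 4)*(h^2 + h) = (h + 1)*(h + 4)*(h)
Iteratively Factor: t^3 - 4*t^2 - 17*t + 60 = (t + 4)*(t^2 - 8*t + 15) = (t - 3)*(t + 4)*(t - 5)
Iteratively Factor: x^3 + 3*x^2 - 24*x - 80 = (x + 4)*(x^2 - x - 20) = (x - 5)*(x + 4)*(x + 4)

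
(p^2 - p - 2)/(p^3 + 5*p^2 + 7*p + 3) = (p - 2)/(p^2 + 4*p + 3)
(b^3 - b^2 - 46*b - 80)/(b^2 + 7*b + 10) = b - 8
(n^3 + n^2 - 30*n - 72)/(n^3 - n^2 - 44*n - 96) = (n - 6)/(n - 8)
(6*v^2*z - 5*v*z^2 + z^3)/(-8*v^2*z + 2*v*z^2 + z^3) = (-3*v + z)/(4*v + z)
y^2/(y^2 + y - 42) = y^2/(y^2 + y - 42)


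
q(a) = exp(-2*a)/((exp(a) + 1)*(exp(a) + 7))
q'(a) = -2*exp(-2*a)/((exp(a) + 1)*(exp(a) + 7)) - exp(-a)/((exp(a) + 1)*(exp(a) + 7)^2) - exp(-a)/((exp(a) + 1)^2*(exp(a) + 7)) = 2*(-2*exp(2*a) - 12*exp(a) - 7)*exp(-2*a)/(exp(4*a) + 16*exp(3*a) + 78*exp(2*a) + 112*exp(a) + 49)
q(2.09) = 0.00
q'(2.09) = -0.00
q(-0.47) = 0.21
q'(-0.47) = -0.51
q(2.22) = 0.00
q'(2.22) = -0.00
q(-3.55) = 167.62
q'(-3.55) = -340.60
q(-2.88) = 42.58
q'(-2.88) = -87.77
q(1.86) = 0.00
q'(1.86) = -0.00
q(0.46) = 0.02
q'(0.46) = -0.05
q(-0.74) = 0.40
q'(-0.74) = -0.95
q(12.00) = 0.00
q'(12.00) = 0.00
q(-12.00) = 3784133732.22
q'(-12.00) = -7568294036.32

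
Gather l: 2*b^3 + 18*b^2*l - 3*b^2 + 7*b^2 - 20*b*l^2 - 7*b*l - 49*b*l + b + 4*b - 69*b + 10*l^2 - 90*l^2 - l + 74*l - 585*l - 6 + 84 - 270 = 2*b^3 + 4*b^2 - 64*b + l^2*(-20*b - 80) + l*(18*b^2 - 56*b - 512) - 192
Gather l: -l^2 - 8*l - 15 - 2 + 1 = -l^2 - 8*l - 16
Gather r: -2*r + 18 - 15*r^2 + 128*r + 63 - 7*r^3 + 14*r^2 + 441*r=-7*r^3 - r^2 + 567*r + 81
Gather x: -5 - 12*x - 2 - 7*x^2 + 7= -7*x^2 - 12*x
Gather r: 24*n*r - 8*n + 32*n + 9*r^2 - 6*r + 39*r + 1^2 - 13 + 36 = 24*n + 9*r^2 + r*(24*n + 33) + 24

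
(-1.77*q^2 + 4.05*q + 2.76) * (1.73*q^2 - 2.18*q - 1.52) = -3.0621*q^4 + 10.8651*q^3 - 1.3638*q^2 - 12.1728*q - 4.1952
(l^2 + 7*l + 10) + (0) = l^2 + 7*l + 10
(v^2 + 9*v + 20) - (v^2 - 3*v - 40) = 12*v + 60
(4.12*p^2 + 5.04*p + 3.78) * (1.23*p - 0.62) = 5.0676*p^3 + 3.6448*p^2 + 1.5246*p - 2.3436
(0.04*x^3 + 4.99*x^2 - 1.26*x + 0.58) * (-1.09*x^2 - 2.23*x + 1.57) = -0.0436*x^5 - 5.5283*x^4 - 9.6915*x^3 + 10.0119*x^2 - 3.2716*x + 0.9106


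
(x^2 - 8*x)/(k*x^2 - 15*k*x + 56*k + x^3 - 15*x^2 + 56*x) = x/(k*x - 7*k + x^2 - 7*x)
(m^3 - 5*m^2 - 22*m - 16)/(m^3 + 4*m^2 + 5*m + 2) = (m - 8)/(m + 1)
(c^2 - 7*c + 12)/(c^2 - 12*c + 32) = (c - 3)/(c - 8)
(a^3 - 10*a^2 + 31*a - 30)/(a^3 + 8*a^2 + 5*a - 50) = (a^2 - 8*a + 15)/(a^2 + 10*a + 25)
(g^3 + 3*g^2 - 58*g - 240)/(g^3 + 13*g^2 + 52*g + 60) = (g - 8)/(g + 2)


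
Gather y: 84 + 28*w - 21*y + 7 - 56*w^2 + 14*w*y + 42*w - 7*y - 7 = -56*w^2 + 70*w + y*(14*w - 28) + 84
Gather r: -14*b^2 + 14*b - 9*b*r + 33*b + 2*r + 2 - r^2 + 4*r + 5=-14*b^2 + 47*b - r^2 + r*(6 - 9*b) + 7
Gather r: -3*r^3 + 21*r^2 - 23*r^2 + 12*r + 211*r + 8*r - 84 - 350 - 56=-3*r^3 - 2*r^2 + 231*r - 490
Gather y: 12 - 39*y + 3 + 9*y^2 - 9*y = 9*y^2 - 48*y + 15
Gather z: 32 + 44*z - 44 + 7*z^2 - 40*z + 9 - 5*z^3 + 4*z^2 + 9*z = -5*z^3 + 11*z^2 + 13*z - 3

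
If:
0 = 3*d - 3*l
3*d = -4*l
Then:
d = 0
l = 0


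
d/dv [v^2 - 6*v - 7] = 2*v - 6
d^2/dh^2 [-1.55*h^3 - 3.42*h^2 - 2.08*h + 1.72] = -9.3*h - 6.84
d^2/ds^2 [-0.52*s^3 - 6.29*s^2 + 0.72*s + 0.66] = -3.12*s - 12.58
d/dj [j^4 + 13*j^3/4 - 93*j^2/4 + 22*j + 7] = 4*j^3 + 39*j^2/4 - 93*j/2 + 22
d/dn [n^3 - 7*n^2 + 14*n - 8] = 3*n^2 - 14*n + 14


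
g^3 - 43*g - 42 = (g - 7)*(g + 1)*(g + 6)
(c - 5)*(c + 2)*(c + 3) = c^3 - 19*c - 30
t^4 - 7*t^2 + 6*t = t*(t - 2)*(t - 1)*(t + 3)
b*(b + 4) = b^2 + 4*b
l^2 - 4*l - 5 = (l - 5)*(l + 1)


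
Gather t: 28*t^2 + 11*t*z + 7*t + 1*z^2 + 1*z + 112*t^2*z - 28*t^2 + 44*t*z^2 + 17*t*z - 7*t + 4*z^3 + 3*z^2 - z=112*t^2*z + t*(44*z^2 + 28*z) + 4*z^3 + 4*z^2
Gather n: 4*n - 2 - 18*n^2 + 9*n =-18*n^2 + 13*n - 2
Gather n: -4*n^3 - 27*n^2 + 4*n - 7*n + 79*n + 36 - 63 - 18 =-4*n^3 - 27*n^2 + 76*n - 45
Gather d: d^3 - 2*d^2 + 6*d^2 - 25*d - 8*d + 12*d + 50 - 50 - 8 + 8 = d^3 + 4*d^2 - 21*d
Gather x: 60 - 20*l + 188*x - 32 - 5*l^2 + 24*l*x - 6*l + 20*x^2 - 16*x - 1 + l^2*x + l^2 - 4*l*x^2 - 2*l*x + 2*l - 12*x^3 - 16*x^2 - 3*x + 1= -4*l^2 - 24*l - 12*x^3 + x^2*(4 - 4*l) + x*(l^2 + 22*l + 169) + 28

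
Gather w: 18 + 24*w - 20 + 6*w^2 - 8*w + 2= 6*w^2 + 16*w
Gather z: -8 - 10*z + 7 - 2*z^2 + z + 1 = -2*z^2 - 9*z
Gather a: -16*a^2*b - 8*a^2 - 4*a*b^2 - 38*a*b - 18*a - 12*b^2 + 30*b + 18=a^2*(-16*b - 8) + a*(-4*b^2 - 38*b - 18) - 12*b^2 + 30*b + 18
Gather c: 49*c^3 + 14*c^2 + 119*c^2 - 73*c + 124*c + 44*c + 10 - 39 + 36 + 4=49*c^3 + 133*c^2 + 95*c + 11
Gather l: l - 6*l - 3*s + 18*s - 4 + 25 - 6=-5*l + 15*s + 15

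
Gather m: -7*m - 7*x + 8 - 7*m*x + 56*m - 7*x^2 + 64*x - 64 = m*(49 - 7*x) - 7*x^2 + 57*x - 56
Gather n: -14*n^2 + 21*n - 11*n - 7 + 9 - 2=-14*n^2 + 10*n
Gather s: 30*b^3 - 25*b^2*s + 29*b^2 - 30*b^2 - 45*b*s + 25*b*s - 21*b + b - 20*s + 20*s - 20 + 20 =30*b^3 - b^2 - 20*b + s*(-25*b^2 - 20*b)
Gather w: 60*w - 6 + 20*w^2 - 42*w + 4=20*w^2 + 18*w - 2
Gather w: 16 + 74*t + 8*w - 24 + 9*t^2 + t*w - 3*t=9*t^2 + 71*t + w*(t + 8) - 8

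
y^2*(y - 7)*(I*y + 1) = I*y^4 + y^3 - 7*I*y^3 - 7*y^2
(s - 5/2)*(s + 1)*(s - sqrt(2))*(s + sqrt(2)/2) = s^4 - 3*s^3/2 - sqrt(2)*s^3/2 - 7*s^2/2 + 3*sqrt(2)*s^2/4 + 3*s/2 + 5*sqrt(2)*s/4 + 5/2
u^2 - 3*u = u*(u - 3)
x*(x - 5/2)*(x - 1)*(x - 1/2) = x^4 - 4*x^3 + 17*x^2/4 - 5*x/4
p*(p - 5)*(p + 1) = p^3 - 4*p^2 - 5*p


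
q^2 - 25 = (q - 5)*(q + 5)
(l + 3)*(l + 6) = l^2 + 9*l + 18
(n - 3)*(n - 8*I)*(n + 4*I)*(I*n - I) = I*n^4 + 4*n^3 - 4*I*n^3 - 16*n^2 + 35*I*n^2 + 12*n - 128*I*n + 96*I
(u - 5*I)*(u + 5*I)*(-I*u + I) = -I*u^3 + I*u^2 - 25*I*u + 25*I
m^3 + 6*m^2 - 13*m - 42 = (m - 3)*(m + 2)*(m + 7)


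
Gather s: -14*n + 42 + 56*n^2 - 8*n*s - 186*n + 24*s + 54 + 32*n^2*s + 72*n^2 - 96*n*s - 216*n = 128*n^2 - 416*n + s*(32*n^2 - 104*n + 24) + 96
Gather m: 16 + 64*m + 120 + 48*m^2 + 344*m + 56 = 48*m^2 + 408*m + 192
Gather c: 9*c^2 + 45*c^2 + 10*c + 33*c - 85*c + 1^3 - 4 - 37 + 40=54*c^2 - 42*c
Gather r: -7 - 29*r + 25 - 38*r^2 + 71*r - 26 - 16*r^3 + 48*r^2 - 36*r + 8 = -16*r^3 + 10*r^2 + 6*r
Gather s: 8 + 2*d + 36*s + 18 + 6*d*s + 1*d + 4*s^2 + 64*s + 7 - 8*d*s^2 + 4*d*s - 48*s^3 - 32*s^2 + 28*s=3*d - 48*s^3 + s^2*(-8*d - 28) + s*(10*d + 128) + 33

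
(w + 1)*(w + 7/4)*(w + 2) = w^3 + 19*w^2/4 + 29*w/4 + 7/2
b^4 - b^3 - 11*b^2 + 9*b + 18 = (b - 3)*(b - 2)*(b + 1)*(b + 3)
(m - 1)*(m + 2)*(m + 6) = m^3 + 7*m^2 + 4*m - 12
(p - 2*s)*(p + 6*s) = p^2 + 4*p*s - 12*s^2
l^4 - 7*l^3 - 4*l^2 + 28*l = l*(l - 7)*(l - 2)*(l + 2)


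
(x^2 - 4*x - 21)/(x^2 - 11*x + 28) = (x + 3)/(x - 4)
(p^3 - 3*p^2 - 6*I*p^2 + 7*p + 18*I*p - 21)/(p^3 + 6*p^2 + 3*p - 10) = (p^3 + p^2*(-3 - 6*I) + p*(7 + 18*I) - 21)/(p^3 + 6*p^2 + 3*p - 10)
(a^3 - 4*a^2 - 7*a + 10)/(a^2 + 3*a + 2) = (a^2 - 6*a + 5)/(a + 1)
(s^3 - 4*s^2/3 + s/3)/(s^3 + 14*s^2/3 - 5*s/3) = (s - 1)/(s + 5)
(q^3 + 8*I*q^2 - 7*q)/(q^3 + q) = (q + 7*I)/(q - I)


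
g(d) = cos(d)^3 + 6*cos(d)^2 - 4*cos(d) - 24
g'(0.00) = 0.00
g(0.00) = -21.00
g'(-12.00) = -4.43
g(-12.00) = -22.50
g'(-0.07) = 0.77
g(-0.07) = -21.03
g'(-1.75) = -5.95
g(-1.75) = -23.10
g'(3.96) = -7.88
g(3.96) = -18.78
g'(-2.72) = -5.10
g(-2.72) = -16.11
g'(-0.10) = 1.09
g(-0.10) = -21.05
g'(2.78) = 4.46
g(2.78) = -15.83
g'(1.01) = -2.74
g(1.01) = -24.28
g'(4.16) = -8.06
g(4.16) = -20.39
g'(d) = -3*sin(d)*cos(d)^2 - 12*sin(d)*cos(d) + 4*sin(d)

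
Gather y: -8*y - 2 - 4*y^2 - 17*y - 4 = -4*y^2 - 25*y - 6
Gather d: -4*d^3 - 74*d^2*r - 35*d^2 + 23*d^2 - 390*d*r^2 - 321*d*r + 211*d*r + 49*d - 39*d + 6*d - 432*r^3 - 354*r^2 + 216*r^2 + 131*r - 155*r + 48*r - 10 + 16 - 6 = -4*d^3 + d^2*(-74*r - 12) + d*(-390*r^2 - 110*r + 16) - 432*r^3 - 138*r^2 + 24*r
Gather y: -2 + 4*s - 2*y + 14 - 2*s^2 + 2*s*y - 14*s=-2*s^2 - 10*s + y*(2*s - 2) + 12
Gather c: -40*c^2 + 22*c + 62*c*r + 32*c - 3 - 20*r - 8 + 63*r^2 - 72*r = -40*c^2 + c*(62*r + 54) + 63*r^2 - 92*r - 11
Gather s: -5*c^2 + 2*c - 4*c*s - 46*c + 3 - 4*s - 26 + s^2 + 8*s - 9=-5*c^2 - 44*c + s^2 + s*(4 - 4*c) - 32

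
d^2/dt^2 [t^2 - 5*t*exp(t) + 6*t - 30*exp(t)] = -5*t*exp(t) - 40*exp(t) + 2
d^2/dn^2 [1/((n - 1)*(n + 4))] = 2*((n - 1)^2 + (n - 1)*(n + 4) + (n + 4)^2)/((n - 1)^3*(n + 4)^3)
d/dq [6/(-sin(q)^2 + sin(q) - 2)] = 6*(2*sin(q) - 1)*cos(q)/(sin(q)^2 - sin(q) + 2)^2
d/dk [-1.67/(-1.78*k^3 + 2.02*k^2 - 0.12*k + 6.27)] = (-8.9178*k^2 + 6.7468*k - 0.2004)/(1.78*k^3 - 2.02*k^2 + 0.12*k - 6.27)^2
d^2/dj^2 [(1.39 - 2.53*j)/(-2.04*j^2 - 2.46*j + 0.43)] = ((2.53*j - 1.39)*(4.08*j + 2.46)*(8.16*j + 4.92) - (30.9672*j + 6.7764)*(2.04*j^2 + 2.46*j - 0.43))/(2.04*j^2 + 2.46*j - 0.43)^3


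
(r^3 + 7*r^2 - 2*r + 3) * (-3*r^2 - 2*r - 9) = -3*r^5 - 23*r^4 - 17*r^3 - 68*r^2 + 12*r - 27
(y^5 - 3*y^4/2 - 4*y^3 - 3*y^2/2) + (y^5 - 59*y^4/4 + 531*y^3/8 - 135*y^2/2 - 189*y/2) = 2*y^5 - 65*y^4/4 + 499*y^3/8 - 69*y^2 - 189*y/2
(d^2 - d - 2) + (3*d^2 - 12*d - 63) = 4*d^2 - 13*d - 65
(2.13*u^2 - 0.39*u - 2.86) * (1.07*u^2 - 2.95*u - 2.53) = 2.2791*u^4 - 6.7008*u^3 - 7.2986*u^2 + 9.4237*u + 7.2358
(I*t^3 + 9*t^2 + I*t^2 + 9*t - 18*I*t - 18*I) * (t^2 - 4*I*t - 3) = I*t^5 + 13*t^4 + I*t^4 + 13*t^3 - 57*I*t^3 - 99*t^2 - 57*I*t^2 - 99*t + 54*I*t + 54*I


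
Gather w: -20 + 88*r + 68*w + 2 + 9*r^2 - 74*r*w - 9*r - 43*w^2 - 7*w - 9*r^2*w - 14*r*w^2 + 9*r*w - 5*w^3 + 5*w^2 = 9*r^2 + 79*r - 5*w^3 + w^2*(-14*r - 38) + w*(-9*r^2 - 65*r + 61) - 18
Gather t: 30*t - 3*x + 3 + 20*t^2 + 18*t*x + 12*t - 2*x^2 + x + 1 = 20*t^2 + t*(18*x + 42) - 2*x^2 - 2*x + 4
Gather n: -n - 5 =-n - 5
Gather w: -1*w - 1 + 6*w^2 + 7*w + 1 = 6*w^2 + 6*w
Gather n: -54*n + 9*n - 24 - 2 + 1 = -45*n - 25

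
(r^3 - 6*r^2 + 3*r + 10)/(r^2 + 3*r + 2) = (r^2 - 7*r + 10)/(r + 2)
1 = 1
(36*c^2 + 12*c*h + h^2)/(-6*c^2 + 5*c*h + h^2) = (-6*c - h)/(c - h)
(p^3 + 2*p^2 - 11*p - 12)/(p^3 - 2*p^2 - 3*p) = (p + 4)/p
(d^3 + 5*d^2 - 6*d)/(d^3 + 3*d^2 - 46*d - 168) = d*(d - 1)/(d^2 - 3*d - 28)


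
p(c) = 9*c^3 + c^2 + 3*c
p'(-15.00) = 6048.00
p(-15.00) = -30195.00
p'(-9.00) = 2172.00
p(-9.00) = -6507.00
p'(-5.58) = 832.52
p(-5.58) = -1549.27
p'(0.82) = 22.79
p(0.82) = 8.09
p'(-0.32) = 5.12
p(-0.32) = -1.15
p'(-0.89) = 22.61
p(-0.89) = -8.22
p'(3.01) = 253.64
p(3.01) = 263.53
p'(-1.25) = 42.69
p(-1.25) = -19.77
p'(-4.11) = 450.87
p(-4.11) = -620.28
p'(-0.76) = 17.08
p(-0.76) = -5.65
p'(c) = 27*c^2 + 2*c + 3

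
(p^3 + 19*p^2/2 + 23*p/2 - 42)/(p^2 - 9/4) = 2*(p^2 + 11*p + 28)/(2*p + 3)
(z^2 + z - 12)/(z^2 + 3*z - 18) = (z + 4)/(z + 6)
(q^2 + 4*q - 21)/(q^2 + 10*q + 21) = (q - 3)/(q + 3)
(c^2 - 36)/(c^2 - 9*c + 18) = (c + 6)/(c - 3)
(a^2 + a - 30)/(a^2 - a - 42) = (a - 5)/(a - 7)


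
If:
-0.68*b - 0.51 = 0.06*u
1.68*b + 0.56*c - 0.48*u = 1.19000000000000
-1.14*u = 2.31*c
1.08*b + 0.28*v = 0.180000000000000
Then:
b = -0.51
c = 1.34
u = -2.71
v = 2.61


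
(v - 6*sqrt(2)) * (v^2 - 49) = v^3 - 6*sqrt(2)*v^2 - 49*v + 294*sqrt(2)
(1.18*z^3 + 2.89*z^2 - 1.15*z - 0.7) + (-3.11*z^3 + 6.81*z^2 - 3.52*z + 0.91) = -1.93*z^3 + 9.7*z^2 - 4.67*z + 0.21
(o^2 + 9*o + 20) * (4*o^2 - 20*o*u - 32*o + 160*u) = 4*o^4 - 20*o^3*u + 4*o^3 - 20*o^2*u - 208*o^2 + 1040*o*u - 640*o + 3200*u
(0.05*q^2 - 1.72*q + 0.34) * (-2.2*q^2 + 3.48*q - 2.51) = -0.11*q^4 + 3.958*q^3 - 6.8591*q^2 + 5.5004*q - 0.8534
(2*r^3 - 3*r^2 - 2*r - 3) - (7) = 2*r^3 - 3*r^2 - 2*r - 10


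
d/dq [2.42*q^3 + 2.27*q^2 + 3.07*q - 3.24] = 7.26*q^2 + 4.54*q + 3.07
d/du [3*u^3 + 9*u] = 9*u^2 + 9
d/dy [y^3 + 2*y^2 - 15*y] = 3*y^2 + 4*y - 15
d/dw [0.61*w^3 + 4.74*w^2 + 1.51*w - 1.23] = 1.83*w^2 + 9.48*w + 1.51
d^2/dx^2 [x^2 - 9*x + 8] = 2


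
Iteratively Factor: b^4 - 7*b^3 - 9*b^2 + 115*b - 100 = (b - 5)*(b^3 - 2*b^2 - 19*b + 20) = (b - 5)^2*(b^2 + 3*b - 4) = (b - 5)^2*(b - 1)*(b + 4)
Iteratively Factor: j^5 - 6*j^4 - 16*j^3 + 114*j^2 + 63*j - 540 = (j + 3)*(j^4 - 9*j^3 + 11*j^2 + 81*j - 180) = (j + 3)^2*(j^3 - 12*j^2 + 47*j - 60) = (j - 4)*(j + 3)^2*(j^2 - 8*j + 15) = (j - 5)*(j - 4)*(j + 3)^2*(j - 3)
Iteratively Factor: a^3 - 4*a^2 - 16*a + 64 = (a - 4)*(a^2 - 16) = (a - 4)^2*(a + 4)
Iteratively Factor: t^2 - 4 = (t + 2)*(t - 2)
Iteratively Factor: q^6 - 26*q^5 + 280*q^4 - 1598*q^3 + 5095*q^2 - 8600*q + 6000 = (q - 4)*(q^5 - 22*q^4 + 192*q^3 - 830*q^2 + 1775*q - 1500) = (q - 4)^2*(q^4 - 18*q^3 + 120*q^2 - 350*q + 375) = (q - 5)*(q - 4)^2*(q^3 - 13*q^2 + 55*q - 75) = (q - 5)^2*(q - 4)^2*(q^2 - 8*q + 15) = (q - 5)^3*(q - 4)^2*(q - 3)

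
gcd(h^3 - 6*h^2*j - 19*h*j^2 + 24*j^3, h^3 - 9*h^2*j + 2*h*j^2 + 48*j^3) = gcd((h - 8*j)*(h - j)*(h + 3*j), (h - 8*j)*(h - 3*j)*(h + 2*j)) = h - 8*j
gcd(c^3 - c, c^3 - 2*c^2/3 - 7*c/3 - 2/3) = c + 1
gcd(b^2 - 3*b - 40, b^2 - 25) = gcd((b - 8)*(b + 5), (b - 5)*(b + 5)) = b + 5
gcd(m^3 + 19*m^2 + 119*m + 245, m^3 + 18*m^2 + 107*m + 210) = m^2 + 12*m + 35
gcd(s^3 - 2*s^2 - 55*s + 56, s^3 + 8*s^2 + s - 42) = s + 7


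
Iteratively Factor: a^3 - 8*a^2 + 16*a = (a - 4)*(a^2 - 4*a) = (a - 4)^2*(a)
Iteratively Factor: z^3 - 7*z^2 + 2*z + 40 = (z - 5)*(z^2 - 2*z - 8) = (z - 5)*(z - 4)*(z + 2)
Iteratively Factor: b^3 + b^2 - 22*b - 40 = (b + 2)*(b^2 - b - 20) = (b - 5)*(b + 2)*(b + 4)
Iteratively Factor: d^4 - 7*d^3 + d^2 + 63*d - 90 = (d + 3)*(d^3 - 10*d^2 + 31*d - 30) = (d - 3)*(d + 3)*(d^2 - 7*d + 10) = (d - 3)*(d - 2)*(d + 3)*(d - 5)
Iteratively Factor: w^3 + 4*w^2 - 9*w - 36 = (w + 3)*(w^2 + w - 12) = (w + 3)*(w + 4)*(w - 3)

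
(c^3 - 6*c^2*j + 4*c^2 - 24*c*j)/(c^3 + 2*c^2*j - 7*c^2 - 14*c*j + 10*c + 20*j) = c*(c^2 - 6*c*j + 4*c - 24*j)/(c^3 + 2*c^2*j - 7*c^2 - 14*c*j + 10*c + 20*j)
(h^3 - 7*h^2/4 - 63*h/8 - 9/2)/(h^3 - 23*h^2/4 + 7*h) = (8*h^2 + 18*h + 9)/(2*h*(4*h - 7))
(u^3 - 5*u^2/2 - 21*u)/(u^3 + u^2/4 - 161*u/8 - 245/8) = 4*u*(u - 6)/(4*u^2 - 13*u - 35)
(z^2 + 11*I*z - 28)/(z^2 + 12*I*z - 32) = (z + 7*I)/(z + 8*I)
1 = 1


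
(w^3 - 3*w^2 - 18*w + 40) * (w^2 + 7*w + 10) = w^5 + 4*w^4 - 29*w^3 - 116*w^2 + 100*w + 400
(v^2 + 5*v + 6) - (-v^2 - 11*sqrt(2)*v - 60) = 2*v^2 + 5*v + 11*sqrt(2)*v + 66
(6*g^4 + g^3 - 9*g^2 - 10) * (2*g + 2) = 12*g^5 + 14*g^4 - 16*g^3 - 18*g^2 - 20*g - 20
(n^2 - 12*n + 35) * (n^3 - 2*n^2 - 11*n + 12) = n^5 - 14*n^4 + 48*n^3 + 74*n^2 - 529*n + 420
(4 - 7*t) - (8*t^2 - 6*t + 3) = -8*t^2 - t + 1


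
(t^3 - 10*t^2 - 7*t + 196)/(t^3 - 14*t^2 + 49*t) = (t + 4)/t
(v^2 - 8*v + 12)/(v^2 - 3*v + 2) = (v - 6)/(v - 1)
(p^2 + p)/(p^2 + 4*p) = (p + 1)/(p + 4)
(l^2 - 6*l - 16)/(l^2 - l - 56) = (l + 2)/(l + 7)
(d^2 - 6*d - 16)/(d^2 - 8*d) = (d + 2)/d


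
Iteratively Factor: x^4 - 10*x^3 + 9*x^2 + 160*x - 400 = (x - 4)*(x^3 - 6*x^2 - 15*x + 100) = (x - 5)*(x - 4)*(x^2 - x - 20) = (x - 5)*(x - 4)*(x + 4)*(x - 5)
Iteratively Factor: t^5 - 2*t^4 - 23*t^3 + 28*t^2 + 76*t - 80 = (t + 4)*(t^4 - 6*t^3 + t^2 + 24*t - 20) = (t - 2)*(t + 4)*(t^3 - 4*t^2 - 7*t + 10) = (t - 2)*(t - 1)*(t + 4)*(t^2 - 3*t - 10) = (t - 2)*(t - 1)*(t + 2)*(t + 4)*(t - 5)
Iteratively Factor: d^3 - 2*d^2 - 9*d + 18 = (d - 2)*(d^2 - 9) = (d - 3)*(d - 2)*(d + 3)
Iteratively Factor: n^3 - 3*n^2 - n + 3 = (n + 1)*(n^2 - 4*n + 3) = (n - 1)*(n + 1)*(n - 3)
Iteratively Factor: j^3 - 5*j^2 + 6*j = (j)*(j^2 - 5*j + 6) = j*(j - 2)*(j - 3)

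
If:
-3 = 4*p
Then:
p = -3/4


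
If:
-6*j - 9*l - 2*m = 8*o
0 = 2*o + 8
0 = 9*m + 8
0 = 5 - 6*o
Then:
No Solution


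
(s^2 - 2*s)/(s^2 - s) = (s - 2)/(s - 1)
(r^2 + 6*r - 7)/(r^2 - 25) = (r^2 + 6*r - 7)/(r^2 - 25)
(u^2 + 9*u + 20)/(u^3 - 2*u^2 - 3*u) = (u^2 + 9*u + 20)/(u*(u^2 - 2*u - 3))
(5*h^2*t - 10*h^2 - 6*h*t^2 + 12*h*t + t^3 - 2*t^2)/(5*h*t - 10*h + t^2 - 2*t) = (5*h^2 - 6*h*t + t^2)/(5*h + t)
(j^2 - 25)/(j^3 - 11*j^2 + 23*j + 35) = (j + 5)/(j^2 - 6*j - 7)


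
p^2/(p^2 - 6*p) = p/(p - 6)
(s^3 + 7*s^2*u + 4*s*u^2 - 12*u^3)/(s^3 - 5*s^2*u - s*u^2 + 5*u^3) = (s^2 + 8*s*u + 12*u^2)/(s^2 - 4*s*u - 5*u^2)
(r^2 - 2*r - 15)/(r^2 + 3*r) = (r - 5)/r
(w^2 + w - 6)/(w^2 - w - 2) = (w + 3)/(w + 1)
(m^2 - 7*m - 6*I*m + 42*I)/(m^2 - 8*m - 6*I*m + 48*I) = (m - 7)/(m - 8)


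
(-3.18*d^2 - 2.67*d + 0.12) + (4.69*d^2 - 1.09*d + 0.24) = 1.51*d^2 - 3.76*d + 0.36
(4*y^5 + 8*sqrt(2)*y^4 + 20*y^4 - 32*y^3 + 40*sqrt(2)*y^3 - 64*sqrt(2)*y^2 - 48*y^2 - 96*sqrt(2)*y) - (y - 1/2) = 4*y^5 + 8*sqrt(2)*y^4 + 20*y^4 - 32*y^3 + 40*sqrt(2)*y^3 - 64*sqrt(2)*y^2 - 48*y^2 - 96*sqrt(2)*y - y + 1/2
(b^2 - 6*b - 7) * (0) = 0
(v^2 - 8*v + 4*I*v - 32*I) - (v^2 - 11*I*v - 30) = -8*v + 15*I*v + 30 - 32*I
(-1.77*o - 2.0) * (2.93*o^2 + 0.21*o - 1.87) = -5.1861*o^3 - 6.2317*o^2 + 2.8899*o + 3.74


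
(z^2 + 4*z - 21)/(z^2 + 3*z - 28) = (z - 3)/(z - 4)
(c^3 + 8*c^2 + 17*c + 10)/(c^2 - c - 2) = (c^2 + 7*c + 10)/(c - 2)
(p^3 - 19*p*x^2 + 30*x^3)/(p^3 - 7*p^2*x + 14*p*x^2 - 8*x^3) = (p^2 + 2*p*x - 15*x^2)/(p^2 - 5*p*x + 4*x^2)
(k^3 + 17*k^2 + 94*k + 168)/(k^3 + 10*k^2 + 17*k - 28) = (k + 6)/(k - 1)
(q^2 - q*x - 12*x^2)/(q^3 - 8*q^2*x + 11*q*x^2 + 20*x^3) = (-q - 3*x)/(-q^2 + 4*q*x + 5*x^2)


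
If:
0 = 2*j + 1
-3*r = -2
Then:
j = -1/2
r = 2/3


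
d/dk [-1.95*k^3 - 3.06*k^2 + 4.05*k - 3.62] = -5.85*k^2 - 6.12*k + 4.05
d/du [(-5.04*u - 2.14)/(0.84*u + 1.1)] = (-3.146976*u - 4.12104)/(0.84*u + 1.1)^3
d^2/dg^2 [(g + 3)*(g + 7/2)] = 2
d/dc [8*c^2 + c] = 16*c + 1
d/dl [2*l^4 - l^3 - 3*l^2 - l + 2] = 8*l^3 - 3*l^2 - 6*l - 1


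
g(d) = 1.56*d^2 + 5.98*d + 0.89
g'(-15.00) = -40.82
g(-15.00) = 262.19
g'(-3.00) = -3.38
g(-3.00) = -3.01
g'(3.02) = 15.40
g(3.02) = 33.18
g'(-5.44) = -10.99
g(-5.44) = 14.52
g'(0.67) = 8.07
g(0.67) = 5.60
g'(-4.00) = -6.50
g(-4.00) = 1.93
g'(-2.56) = -2.01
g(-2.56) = -4.20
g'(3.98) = 18.40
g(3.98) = 49.40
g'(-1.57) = 1.08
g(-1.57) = -4.65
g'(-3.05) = -3.54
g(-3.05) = -2.84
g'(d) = 3.12*d + 5.98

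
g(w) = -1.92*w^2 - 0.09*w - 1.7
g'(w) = -3.84*w - 0.09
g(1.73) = -7.60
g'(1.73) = -6.73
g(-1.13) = -4.05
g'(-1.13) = 4.25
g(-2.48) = -13.29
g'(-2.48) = 9.43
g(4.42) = -39.61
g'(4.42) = -17.06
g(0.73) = -2.79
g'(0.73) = -2.89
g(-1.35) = -5.08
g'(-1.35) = 5.09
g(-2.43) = -12.82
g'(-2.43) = 9.24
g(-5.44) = -58.03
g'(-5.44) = 20.80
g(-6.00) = -70.28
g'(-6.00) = 22.95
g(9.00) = -158.03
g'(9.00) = -34.65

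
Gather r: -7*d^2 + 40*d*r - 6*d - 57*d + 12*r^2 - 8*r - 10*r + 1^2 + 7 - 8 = -7*d^2 - 63*d + 12*r^2 + r*(40*d - 18)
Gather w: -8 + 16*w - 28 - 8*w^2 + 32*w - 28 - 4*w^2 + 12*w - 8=-12*w^2 + 60*w - 72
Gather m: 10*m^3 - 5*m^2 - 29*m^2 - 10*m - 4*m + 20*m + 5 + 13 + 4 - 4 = 10*m^3 - 34*m^2 + 6*m + 18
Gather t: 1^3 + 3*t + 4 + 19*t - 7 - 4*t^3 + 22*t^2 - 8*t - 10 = -4*t^3 + 22*t^2 + 14*t - 12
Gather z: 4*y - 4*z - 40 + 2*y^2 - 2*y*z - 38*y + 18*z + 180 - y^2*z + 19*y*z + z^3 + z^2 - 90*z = 2*y^2 - 34*y + z^3 + z^2 + z*(-y^2 + 17*y - 76) + 140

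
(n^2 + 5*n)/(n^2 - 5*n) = (n + 5)/(n - 5)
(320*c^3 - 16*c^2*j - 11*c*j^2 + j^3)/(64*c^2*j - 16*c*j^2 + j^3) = (5*c + j)/j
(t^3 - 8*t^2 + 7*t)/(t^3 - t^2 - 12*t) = (-t^2 + 8*t - 7)/(-t^2 + t + 12)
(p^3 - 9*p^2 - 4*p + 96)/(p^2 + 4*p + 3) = (p^2 - 12*p + 32)/(p + 1)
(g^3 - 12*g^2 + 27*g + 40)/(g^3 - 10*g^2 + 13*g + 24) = (g - 5)/(g - 3)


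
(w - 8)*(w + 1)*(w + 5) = w^3 - 2*w^2 - 43*w - 40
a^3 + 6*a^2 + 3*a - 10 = (a - 1)*(a + 2)*(a + 5)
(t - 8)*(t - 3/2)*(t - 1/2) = t^3 - 10*t^2 + 67*t/4 - 6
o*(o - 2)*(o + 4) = o^3 + 2*o^2 - 8*o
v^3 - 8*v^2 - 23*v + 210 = (v - 7)*(v - 6)*(v + 5)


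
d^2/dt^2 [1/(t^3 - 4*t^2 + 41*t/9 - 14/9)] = 18*(9*(4 - 3*t)*(9*t^3 - 36*t^2 + 41*t - 14) + (27*t^2 - 72*t + 41)^2)/(9*t^3 - 36*t^2 + 41*t - 14)^3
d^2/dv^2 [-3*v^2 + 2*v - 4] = -6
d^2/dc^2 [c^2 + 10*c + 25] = 2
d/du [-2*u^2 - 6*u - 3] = -4*u - 6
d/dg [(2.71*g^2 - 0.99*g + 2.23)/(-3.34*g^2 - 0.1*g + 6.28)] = (-3.5776*g^2 + 48.934*g - 5.9942)/(11.1556*g^4 + 0.668*g^3 - 41.9404*g^2 - 1.256*g + 39.4384)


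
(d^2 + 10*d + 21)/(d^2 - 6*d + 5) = (d^2 + 10*d + 21)/(d^2 - 6*d + 5)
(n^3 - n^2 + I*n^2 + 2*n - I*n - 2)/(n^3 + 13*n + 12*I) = (n^3 + n^2*(-1 + I) + n*(2 - I) - 2)/(n^3 + 13*n + 12*I)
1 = 1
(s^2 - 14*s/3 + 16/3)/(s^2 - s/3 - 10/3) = (3*s - 8)/(3*s + 5)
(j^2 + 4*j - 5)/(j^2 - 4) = (j^2 + 4*j - 5)/(j^2 - 4)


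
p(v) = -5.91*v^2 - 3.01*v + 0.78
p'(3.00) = -38.47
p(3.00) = -61.44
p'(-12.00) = 138.83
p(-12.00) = -814.14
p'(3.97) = -49.94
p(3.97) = -104.32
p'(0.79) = -12.35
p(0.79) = -5.29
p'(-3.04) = 32.92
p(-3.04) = -44.69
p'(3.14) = -40.12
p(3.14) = -66.94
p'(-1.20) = 11.17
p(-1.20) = -4.12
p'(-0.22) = -0.41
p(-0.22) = 1.16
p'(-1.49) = 14.60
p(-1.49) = -7.86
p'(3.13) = -40.01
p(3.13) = -66.54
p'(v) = -11.82*v - 3.01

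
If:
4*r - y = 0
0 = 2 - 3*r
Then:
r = 2/3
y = 8/3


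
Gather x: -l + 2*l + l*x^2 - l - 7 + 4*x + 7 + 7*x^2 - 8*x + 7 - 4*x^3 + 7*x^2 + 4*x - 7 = -4*x^3 + x^2*(l + 14)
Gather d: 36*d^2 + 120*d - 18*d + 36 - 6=36*d^2 + 102*d + 30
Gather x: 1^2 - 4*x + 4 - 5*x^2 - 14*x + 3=-5*x^2 - 18*x + 8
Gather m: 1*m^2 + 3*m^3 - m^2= 3*m^3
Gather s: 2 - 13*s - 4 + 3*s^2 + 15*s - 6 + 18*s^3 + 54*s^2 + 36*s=18*s^3 + 57*s^2 + 38*s - 8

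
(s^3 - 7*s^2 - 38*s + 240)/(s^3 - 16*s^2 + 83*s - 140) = (s^2 - 2*s - 48)/(s^2 - 11*s + 28)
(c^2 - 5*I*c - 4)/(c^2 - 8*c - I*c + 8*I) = (c - 4*I)/(c - 8)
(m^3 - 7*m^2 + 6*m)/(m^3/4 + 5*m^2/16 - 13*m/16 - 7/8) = 16*m*(m^2 - 7*m + 6)/(4*m^3 + 5*m^2 - 13*m - 14)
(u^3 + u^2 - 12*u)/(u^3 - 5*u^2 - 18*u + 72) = u/(u - 6)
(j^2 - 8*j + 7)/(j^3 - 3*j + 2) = (j - 7)/(j^2 + j - 2)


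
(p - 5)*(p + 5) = p^2 - 25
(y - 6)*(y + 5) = y^2 - y - 30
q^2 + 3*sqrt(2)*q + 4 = (q + sqrt(2))*(q + 2*sqrt(2))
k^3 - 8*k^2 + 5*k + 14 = (k - 7)*(k - 2)*(k + 1)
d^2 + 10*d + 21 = (d + 3)*(d + 7)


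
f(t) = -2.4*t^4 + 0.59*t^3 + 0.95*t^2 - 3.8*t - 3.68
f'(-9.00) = 7120.87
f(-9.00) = -16069.04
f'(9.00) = -6841.73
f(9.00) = -15277.22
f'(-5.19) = 1376.08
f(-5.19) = -1782.18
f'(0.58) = -3.98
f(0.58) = -5.72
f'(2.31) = -108.30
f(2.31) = -68.45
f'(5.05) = -1185.43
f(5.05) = -1483.56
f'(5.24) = -1326.47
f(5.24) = -1722.03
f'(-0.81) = 0.92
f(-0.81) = -1.33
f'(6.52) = -2576.98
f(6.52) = -4161.66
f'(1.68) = -41.13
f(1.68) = -23.70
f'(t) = -9.6*t^3 + 1.77*t^2 + 1.9*t - 3.8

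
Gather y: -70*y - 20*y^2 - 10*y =-20*y^2 - 80*y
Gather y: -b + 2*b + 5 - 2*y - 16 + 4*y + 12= b + 2*y + 1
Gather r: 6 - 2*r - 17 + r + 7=-r - 4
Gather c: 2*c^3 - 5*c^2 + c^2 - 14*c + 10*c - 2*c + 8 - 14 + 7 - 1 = 2*c^3 - 4*c^2 - 6*c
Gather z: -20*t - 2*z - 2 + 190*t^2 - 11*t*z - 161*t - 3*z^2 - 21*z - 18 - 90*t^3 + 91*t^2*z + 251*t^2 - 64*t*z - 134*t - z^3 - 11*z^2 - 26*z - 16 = -90*t^3 + 441*t^2 - 315*t - z^3 - 14*z^2 + z*(91*t^2 - 75*t - 49) - 36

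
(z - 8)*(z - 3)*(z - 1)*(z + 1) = z^4 - 11*z^3 + 23*z^2 + 11*z - 24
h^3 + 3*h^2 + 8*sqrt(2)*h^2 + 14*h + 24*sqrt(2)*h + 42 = (h + 3)*(h + sqrt(2))*(h + 7*sqrt(2))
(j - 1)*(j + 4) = j^2 + 3*j - 4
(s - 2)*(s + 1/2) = s^2 - 3*s/2 - 1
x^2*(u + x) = u*x^2 + x^3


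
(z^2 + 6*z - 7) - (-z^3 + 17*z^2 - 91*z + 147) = z^3 - 16*z^2 + 97*z - 154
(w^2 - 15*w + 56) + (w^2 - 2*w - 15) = 2*w^2 - 17*w + 41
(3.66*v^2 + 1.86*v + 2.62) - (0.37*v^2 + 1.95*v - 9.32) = 3.29*v^2 - 0.0899999999999999*v + 11.94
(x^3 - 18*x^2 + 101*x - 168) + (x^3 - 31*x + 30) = 2*x^3 - 18*x^2 + 70*x - 138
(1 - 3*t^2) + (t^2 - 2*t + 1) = -2*t^2 - 2*t + 2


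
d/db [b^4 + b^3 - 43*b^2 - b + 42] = 4*b^3 + 3*b^2 - 86*b - 1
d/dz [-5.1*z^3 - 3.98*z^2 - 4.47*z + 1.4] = -15.3*z^2 - 7.96*z - 4.47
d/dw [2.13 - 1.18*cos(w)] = 1.18*sin(w)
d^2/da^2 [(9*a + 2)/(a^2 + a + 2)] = 2*((2*a + 1)^2*(9*a + 2) - (27*a + 11)*(a^2 + a + 2))/(a^2 + a + 2)^3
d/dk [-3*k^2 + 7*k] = 7 - 6*k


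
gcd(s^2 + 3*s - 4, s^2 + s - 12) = s + 4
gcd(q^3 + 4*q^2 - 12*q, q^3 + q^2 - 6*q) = q^2 - 2*q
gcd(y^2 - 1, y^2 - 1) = y^2 - 1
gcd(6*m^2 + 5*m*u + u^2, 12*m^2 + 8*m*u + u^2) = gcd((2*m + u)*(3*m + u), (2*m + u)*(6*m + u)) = 2*m + u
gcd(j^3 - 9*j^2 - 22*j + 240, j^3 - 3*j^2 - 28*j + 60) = j^2 - j - 30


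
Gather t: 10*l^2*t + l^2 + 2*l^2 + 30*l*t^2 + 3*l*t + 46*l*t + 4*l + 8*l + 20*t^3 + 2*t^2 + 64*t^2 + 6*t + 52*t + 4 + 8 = 3*l^2 + 12*l + 20*t^3 + t^2*(30*l + 66) + t*(10*l^2 + 49*l + 58) + 12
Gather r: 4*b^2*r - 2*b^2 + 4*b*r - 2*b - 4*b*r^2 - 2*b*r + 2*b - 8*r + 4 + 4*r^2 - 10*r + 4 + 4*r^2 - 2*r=-2*b^2 + r^2*(8 - 4*b) + r*(4*b^2 + 2*b - 20) + 8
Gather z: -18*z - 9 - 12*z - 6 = -30*z - 15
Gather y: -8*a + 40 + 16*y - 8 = -8*a + 16*y + 32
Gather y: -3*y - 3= -3*y - 3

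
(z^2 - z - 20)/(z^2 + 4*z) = (z - 5)/z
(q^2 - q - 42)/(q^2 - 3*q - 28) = (q + 6)/(q + 4)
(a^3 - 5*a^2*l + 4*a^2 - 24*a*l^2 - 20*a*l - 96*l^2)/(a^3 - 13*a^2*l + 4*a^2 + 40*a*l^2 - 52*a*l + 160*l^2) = (a + 3*l)/(a - 5*l)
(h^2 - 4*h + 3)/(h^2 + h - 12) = (h - 1)/(h + 4)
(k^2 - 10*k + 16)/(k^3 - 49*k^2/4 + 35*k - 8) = 4*(k - 2)/(4*k^2 - 17*k + 4)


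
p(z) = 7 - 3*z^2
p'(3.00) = -18.00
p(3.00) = -20.00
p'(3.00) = -18.00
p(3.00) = -20.00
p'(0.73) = -4.38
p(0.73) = 5.40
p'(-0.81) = 4.86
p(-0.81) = 5.03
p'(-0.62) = 3.72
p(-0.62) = 5.85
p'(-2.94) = 17.64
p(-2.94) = -18.93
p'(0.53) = -3.18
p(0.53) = 6.16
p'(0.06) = -0.36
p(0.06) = 6.99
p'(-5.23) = 31.38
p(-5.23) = -75.06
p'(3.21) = -19.26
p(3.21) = -23.91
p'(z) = -6*z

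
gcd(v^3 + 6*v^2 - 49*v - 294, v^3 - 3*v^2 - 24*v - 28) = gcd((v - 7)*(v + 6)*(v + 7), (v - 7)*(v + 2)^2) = v - 7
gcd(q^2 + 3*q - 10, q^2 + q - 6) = q - 2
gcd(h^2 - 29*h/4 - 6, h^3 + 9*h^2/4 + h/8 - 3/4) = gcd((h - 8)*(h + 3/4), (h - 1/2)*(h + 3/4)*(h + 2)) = h + 3/4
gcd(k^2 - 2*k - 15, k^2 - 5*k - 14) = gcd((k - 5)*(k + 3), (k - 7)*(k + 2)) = 1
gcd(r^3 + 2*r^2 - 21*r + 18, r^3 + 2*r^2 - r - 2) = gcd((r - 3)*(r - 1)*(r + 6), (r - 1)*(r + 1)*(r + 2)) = r - 1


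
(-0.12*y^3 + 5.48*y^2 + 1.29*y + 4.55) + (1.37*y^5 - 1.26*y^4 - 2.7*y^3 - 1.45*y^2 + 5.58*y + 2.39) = 1.37*y^5 - 1.26*y^4 - 2.82*y^3 + 4.03*y^2 + 6.87*y + 6.94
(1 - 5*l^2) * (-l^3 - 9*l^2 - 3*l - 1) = 5*l^5 + 45*l^4 + 14*l^3 - 4*l^2 - 3*l - 1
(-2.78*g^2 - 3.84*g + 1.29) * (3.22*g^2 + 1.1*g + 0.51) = -8.9516*g^4 - 15.4228*g^3 - 1.488*g^2 - 0.5394*g + 0.6579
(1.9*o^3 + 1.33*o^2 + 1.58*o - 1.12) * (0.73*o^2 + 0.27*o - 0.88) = 1.387*o^5 + 1.4839*o^4 - 0.1595*o^3 - 1.5614*o^2 - 1.6928*o + 0.9856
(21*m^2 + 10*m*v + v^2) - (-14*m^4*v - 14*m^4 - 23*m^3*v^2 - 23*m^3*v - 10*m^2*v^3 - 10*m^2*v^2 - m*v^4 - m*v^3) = 14*m^4*v + 14*m^4 + 23*m^3*v^2 + 23*m^3*v + 10*m^2*v^3 + 10*m^2*v^2 + 21*m^2 + m*v^4 + m*v^3 + 10*m*v + v^2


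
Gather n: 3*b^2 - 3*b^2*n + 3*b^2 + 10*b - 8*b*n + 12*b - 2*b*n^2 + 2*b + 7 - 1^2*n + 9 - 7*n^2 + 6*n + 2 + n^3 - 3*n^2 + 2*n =6*b^2 + 24*b + n^3 + n^2*(-2*b - 10) + n*(-3*b^2 - 8*b + 7) + 18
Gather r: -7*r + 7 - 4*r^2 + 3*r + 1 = -4*r^2 - 4*r + 8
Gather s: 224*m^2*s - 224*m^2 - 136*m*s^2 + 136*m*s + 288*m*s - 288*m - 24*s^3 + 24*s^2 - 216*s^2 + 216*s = -224*m^2 - 288*m - 24*s^3 + s^2*(-136*m - 192) + s*(224*m^2 + 424*m + 216)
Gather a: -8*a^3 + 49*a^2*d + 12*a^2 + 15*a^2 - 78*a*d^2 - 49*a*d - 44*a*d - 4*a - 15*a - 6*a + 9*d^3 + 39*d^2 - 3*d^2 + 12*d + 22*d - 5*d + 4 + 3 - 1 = -8*a^3 + a^2*(49*d + 27) + a*(-78*d^2 - 93*d - 25) + 9*d^3 + 36*d^2 + 29*d + 6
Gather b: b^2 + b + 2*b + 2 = b^2 + 3*b + 2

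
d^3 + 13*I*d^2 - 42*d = d*(d + 6*I)*(d + 7*I)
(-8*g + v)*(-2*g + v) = 16*g^2 - 10*g*v + v^2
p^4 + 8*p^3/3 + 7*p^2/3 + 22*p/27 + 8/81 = (p + 1/3)^2*(p + 2/3)*(p + 4/3)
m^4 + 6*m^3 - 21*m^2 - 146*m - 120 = (m - 5)*(m + 1)*(m + 4)*(m + 6)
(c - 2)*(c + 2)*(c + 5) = c^3 + 5*c^2 - 4*c - 20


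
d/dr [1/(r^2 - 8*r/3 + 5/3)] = 6*(4 - 3*r)/(3*r^2 - 8*r + 5)^2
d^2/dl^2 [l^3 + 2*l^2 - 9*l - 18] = 6*l + 4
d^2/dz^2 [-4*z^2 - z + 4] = -8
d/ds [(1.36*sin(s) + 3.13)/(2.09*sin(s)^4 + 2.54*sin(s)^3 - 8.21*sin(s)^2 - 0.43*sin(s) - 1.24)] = (-8.5272*sin(s)^4 - 33.0756*sin(s)^3 - 12.685*sin(s)^2 + 51.3946*sin(s) - 0.3405)*cos(s)/(4.3681*sin(s)^8 + 10.6172*sin(s)^7 - 27.8662*sin(s)^6 - 43.5042*sin(s)^5 + 60.0365*sin(s)^4 + 0.761400000000001*sin(s)^3 + 20.5457*sin(s)^2 + 1.0664*sin(s) + 1.5376)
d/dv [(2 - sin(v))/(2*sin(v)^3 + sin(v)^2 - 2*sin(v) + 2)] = (-4*sin(v)*cos(v)^2 + 11*cos(v)^2 - 9)*cos(v)/(-2*sin(v)*cos(v)^2 - cos(v)^2 + 3)^2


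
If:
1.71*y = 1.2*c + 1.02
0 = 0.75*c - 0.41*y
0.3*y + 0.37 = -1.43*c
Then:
No Solution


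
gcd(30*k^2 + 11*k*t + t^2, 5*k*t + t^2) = 5*k + t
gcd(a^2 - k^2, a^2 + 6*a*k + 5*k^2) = a + k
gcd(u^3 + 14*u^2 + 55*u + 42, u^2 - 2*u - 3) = u + 1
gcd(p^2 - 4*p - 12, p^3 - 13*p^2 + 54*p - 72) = p - 6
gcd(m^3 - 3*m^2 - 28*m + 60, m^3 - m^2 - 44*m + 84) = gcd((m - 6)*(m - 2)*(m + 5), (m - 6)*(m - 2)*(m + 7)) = m^2 - 8*m + 12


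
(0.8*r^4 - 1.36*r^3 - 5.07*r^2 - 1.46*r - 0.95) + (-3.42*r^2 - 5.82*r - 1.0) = 0.8*r^4 - 1.36*r^3 - 8.49*r^2 - 7.28*r - 1.95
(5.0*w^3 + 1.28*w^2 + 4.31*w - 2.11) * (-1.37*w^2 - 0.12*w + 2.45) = -6.85*w^5 - 2.3536*w^4 + 6.1917*w^3 + 5.5095*w^2 + 10.8127*w - 5.1695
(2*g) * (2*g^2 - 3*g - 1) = 4*g^3 - 6*g^2 - 2*g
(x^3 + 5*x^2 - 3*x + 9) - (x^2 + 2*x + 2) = x^3 + 4*x^2 - 5*x + 7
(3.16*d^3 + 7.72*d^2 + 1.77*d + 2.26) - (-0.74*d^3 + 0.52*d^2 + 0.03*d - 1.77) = 3.9*d^3 + 7.2*d^2 + 1.74*d + 4.03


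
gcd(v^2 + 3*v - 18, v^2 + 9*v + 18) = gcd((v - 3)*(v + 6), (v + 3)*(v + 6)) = v + 6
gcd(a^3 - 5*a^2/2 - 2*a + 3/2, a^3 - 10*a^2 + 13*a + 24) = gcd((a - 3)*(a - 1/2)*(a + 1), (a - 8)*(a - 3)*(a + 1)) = a^2 - 2*a - 3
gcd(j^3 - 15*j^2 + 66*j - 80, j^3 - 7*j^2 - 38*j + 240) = j^2 - 13*j + 40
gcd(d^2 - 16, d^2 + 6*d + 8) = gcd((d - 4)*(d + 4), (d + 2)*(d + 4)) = d + 4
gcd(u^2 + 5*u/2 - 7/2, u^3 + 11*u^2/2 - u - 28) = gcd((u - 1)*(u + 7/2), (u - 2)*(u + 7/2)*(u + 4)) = u + 7/2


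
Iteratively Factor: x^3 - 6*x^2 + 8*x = (x - 4)*(x^2 - 2*x) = x*(x - 4)*(x - 2)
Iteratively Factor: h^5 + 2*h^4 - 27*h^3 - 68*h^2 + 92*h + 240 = (h - 5)*(h^4 + 7*h^3 + 8*h^2 - 28*h - 48) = (h - 5)*(h + 4)*(h^3 + 3*h^2 - 4*h - 12) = (h - 5)*(h + 2)*(h + 4)*(h^2 + h - 6) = (h - 5)*(h + 2)*(h + 3)*(h + 4)*(h - 2)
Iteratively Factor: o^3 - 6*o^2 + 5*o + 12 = (o + 1)*(o^2 - 7*o + 12) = (o - 3)*(o + 1)*(o - 4)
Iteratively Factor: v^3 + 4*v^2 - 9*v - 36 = (v + 4)*(v^2 - 9) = (v - 3)*(v + 4)*(v + 3)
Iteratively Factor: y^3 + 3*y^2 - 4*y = (y - 1)*(y^2 + 4*y) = y*(y - 1)*(y + 4)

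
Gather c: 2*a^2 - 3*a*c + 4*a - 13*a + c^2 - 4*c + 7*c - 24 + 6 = 2*a^2 - 9*a + c^2 + c*(3 - 3*a) - 18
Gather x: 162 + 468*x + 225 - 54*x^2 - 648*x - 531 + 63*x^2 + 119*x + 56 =9*x^2 - 61*x - 88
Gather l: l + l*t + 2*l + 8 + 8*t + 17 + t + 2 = l*(t + 3) + 9*t + 27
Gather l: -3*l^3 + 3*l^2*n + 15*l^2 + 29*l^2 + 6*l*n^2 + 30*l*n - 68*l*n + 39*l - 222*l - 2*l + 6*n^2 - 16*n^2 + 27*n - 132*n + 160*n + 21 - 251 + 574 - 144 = -3*l^3 + l^2*(3*n + 44) + l*(6*n^2 - 38*n - 185) - 10*n^2 + 55*n + 200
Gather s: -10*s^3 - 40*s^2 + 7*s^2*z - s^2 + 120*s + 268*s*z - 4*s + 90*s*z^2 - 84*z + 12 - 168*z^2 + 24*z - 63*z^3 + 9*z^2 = -10*s^3 + s^2*(7*z - 41) + s*(90*z^2 + 268*z + 116) - 63*z^3 - 159*z^2 - 60*z + 12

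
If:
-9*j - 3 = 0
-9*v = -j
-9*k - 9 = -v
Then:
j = -1/3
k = -244/243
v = -1/27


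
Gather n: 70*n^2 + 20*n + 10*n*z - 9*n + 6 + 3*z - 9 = 70*n^2 + n*(10*z + 11) + 3*z - 3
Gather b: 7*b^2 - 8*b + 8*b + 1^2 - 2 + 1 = 7*b^2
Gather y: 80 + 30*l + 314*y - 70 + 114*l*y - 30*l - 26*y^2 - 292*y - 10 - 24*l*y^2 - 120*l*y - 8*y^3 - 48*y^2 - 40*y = -8*y^3 + y^2*(-24*l - 74) + y*(-6*l - 18)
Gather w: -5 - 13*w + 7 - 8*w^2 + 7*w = -8*w^2 - 6*w + 2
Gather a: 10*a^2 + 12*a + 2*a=10*a^2 + 14*a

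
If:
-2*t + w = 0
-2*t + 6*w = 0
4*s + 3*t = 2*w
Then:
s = 0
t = 0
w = 0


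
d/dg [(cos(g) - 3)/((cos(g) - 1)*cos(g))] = (sin(g) + 3*sin(g)/cos(g)^2 - 6*tan(g))/(cos(g) - 1)^2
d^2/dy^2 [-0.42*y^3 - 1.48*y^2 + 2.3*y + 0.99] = -2.52*y - 2.96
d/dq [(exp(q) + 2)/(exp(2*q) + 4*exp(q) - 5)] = (-2*(exp(q) + 2)^2 + exp(2*q) + 4*exp(q) - 5)*exp(q)/(exp(2*q) + 4*exp(q) - 5)^2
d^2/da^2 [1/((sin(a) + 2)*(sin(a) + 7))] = (-4*sin(a)^4 - 27*sin(a)^3 - 19*sin(a)^2 + 180*sin(a) + 134)/((sin(a) + 2)^3*(sin(a) + 7)^3)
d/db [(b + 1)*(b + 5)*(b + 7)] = 3*b^2 + 26*b + 47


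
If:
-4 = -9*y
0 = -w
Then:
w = 0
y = 4/9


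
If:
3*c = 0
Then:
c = 0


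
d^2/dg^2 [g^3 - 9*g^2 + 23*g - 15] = 6*g - 18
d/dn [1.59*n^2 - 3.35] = 3.18*n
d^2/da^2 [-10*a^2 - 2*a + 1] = -20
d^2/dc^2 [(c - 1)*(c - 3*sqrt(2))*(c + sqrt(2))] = 6*c - 4*sqrt(2) - 2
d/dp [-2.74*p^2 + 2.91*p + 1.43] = 2.91 - 5.48*p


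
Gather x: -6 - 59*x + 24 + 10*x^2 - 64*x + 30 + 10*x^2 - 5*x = 20*x^2 - 128*x + 48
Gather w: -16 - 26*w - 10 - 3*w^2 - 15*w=-3*w^2 - 41*w - 26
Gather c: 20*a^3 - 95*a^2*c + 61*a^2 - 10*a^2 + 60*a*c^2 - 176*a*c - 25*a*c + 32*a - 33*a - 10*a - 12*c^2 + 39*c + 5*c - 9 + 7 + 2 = 20*a^3 + 51*a^2 - 11*a + c^2*(60*a - 12) + c*(-95*a^2 - 201*a + 44)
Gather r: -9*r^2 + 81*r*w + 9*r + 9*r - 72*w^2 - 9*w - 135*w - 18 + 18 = -9*r^2 + r*(81*w + 18) - 72*w^2 - 144*w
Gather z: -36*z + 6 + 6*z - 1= 5 - 30*z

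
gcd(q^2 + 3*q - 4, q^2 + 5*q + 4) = q + 4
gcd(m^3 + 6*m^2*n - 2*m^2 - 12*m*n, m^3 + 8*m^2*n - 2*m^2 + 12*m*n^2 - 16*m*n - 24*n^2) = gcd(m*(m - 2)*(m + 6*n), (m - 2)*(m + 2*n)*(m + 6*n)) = m^2 + 6*m*n - 2*m - 12*n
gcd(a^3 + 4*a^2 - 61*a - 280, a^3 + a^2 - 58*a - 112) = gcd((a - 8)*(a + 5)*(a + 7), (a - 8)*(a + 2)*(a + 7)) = a^2 - a - 56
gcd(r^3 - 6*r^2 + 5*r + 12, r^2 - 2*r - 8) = r - 4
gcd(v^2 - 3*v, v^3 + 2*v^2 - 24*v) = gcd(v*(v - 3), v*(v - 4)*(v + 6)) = v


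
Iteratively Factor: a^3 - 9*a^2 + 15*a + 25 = (a - 5)*(a^2 - 4*a - 5) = (a - 5)^2*(a + 1)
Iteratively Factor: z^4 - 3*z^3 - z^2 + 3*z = (z)*(z^3 - 3*z^2 - z + 3) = z*(z - 1)*(z^2 - 2*z - 3) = z*(z - 3)*(z - 1)*(z + 1)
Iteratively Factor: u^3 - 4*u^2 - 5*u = (u)*(u^2 - 4*u - 5) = u*(u - 5)*(u + 1)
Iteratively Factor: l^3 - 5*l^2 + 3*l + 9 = (l - 3)*(l^2 - 2*l - 3) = (l - 3)*(l + 1)*(l - 3)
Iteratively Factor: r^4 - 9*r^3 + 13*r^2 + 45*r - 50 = (r - 5)*(r^3 - 4*r^2 - 7*r + 10) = (r - 5)^2*(r^2 + r - 2) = (r - 5)^2*(r - 1)*(r + 2)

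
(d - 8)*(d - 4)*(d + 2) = d^3 - 10*d^2 + 8*d + 64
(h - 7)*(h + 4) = h^2 - 3*h - 28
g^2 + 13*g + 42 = (g + 6)*(g + 7)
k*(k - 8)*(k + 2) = k^3 - 6*k^2 - 16*k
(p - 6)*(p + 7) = p^2 + p - 42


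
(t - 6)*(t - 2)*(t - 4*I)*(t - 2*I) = t^4 - 8*t^3 - 6*I*t^3 + 4*t^2 + 48*I*t^2 + 64*t - 72*I*t - 96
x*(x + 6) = x^2 + 6*x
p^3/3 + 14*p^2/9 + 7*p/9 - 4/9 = (p/3 + 1/3)*(p - 1/3)*(p + 4)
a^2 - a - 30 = (a - 6)*(a + 5)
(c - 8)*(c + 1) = c^2 - 7*c - 8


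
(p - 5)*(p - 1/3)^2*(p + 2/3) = p^4 - 5*p^3 - p^2/3 + 47*p/27 - 10/27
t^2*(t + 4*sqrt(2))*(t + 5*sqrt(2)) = t^4 + 9*sqrt(2)*t^3 + 40*t^2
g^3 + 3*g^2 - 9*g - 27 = (g - 3)*(g + 3)^2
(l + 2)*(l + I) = l^2 + 2*l + I*l + 2*I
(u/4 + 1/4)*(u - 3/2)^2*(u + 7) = u^4/4 + 5*u^3/4 - 59*u^2/16 - 3*u/4 + 63/16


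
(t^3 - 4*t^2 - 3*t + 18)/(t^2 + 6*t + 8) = (t^2 - 6*t + 9)/(t + 4)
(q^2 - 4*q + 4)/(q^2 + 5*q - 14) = (q - 2)/(q + 7)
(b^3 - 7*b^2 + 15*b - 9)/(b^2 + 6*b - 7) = (b^2 - 6*b + 9)/(b + 7)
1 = 1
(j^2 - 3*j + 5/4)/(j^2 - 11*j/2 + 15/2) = (j - 1/2)/(j - 3)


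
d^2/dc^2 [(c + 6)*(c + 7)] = 2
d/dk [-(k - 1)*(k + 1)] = -2*k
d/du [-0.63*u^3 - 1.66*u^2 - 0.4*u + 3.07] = -1.89*u^2 - 3.32*u - 0.4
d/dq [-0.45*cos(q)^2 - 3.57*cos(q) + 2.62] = (0.9*cos(q) + 3.57)*sin(q)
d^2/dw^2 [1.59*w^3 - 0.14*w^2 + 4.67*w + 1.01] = 9.54*w - 0.28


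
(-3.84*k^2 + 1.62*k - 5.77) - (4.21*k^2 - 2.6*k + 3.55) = -8.05*k^2 + 4.22*k - 9.32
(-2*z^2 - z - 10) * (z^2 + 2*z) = -2*z^4 - 5*z^3 - 12*z^2 - 20*z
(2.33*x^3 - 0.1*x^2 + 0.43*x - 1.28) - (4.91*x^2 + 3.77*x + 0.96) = 2.33*x^3 - 5.01*x^2 - 3.34*x - 2.24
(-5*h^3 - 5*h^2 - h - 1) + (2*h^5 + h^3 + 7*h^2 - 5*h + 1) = 2*h^5 - 4*h^3 + 2*h^2 - 6*h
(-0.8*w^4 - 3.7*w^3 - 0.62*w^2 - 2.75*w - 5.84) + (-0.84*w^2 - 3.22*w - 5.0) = -0.8*w^4 - 3.7*w^3 - 1.46*w^2 - 5.97*w - 10.84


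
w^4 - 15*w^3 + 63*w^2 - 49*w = w*(w - 7)^2*(w - 1)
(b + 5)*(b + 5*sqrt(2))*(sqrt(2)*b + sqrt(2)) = sqrt(2)*b^3 + 6*sqrt(2)*b^2 + 10*b^2 + 5*sqrt(2)*b + 60*b + 50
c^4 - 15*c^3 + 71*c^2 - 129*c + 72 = (c - 8)*(c - 3)^2*(c - 1)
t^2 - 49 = (t - 7)*(t + 7)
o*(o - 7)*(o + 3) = o^3 - 4*o^2 - 21*o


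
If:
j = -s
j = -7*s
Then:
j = 0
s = 0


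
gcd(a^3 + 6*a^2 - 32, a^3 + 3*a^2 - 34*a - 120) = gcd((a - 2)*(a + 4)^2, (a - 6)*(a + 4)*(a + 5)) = a + 4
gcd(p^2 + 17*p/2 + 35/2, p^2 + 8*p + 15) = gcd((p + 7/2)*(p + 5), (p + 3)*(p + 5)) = p + 5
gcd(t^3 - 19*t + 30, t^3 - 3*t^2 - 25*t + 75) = t^2 + 2*t - 15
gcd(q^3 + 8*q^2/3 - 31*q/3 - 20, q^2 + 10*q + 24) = q + 4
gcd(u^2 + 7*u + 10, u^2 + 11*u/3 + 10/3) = u + 2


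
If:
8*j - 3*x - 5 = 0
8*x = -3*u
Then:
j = 3*x/8 + 5/8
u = -8*x/3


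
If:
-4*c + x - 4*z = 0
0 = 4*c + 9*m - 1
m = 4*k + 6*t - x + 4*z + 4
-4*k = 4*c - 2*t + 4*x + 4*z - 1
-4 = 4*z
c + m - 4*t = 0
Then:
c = 113/101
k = -51/202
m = -39/101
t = 37/202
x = 48/101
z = -1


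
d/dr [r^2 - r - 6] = 2*r - 1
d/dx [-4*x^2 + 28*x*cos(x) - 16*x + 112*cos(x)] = -28*x*sin(x) - 8*x - 112*sin(x) + 28*cos(x) - 16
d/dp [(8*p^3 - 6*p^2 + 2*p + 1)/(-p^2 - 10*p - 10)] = 2*(-4*p^4 - 80*p^3 - 89*p^2 + 61*p - 5)/(p^4 + 20*p^3 + 120*p^2 + 200*p + 100)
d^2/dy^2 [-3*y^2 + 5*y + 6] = -6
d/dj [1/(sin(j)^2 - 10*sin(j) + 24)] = 2*(5 - sin(j))*cos(j)/(sin(j)^2 - 10*sin(j) + 24)^2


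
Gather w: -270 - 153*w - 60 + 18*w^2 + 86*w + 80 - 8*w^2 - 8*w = 10*w^2 - 75*w - 250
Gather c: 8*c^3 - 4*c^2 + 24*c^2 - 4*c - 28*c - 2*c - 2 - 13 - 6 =8*c^3 + 20*c^2 - 34*c - 21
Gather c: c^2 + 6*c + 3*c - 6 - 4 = c^2 + 9*c - 10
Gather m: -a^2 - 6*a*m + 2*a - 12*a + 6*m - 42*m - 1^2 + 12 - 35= -a^2 - 10*a + m*(-6*a - 36) - 24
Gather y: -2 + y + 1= y - 1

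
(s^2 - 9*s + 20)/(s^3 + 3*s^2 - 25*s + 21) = (s^2 - 9*s + 20)/(s^3 + 3*s^2 - 25*s + 21)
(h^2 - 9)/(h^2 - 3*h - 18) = (h - 3)/(h - 6)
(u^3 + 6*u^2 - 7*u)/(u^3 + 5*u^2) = (u^2 + 6*u - 7)/(u*(u + 5))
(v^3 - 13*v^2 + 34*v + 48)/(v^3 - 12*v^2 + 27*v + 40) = (v - 6)/(v - 5)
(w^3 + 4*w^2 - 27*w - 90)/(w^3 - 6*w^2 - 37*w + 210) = (w + 3)/(w - 7)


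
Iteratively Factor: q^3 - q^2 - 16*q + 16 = (q - 1)*(q^2 - 16) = (q - 1)*(q + 4)*(q - 4)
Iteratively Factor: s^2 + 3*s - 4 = (s + 4)*(s - 1)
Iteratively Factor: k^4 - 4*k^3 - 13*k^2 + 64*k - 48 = (k + 4)*(k^3 - 8*k^2 + 19*k - 12) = (k - 4)*(k + 4)*(k^2 - 4*k + 3) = (k - 4)*(k - 3)*(k + 4)*(k - 1)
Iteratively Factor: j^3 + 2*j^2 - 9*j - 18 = (j + 2)*(j^2 - 9) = (j - 3)*(j + 2)*(j + 3)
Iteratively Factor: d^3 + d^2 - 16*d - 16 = (d + 4)*(d^2 - 3*d - 4) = (d + 1)*(d + 4)*(d - 4)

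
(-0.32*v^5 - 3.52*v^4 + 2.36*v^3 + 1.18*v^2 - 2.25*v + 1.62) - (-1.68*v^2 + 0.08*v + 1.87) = -0.32*v^5 - 3.52*v^4 + 2.36*v^3 + 2.86*v^2 - 2.33*v - 0.25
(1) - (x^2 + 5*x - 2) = -x^2 - 5*x + 3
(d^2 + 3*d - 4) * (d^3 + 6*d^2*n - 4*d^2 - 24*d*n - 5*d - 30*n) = d^5 + 6*d^4*n - d^4 - 6*d^3*n - 21*d^3 - 126*d^2*n + d^2 + 6*d*n + 20*d + 120*n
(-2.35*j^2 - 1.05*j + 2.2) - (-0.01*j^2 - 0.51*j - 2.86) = -2.34*j^2 - 0.54*j + 5.06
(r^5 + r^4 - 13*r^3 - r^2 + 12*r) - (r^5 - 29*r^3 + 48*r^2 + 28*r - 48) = r^4 + 16*r^3 - 49*r^2 - 16*r + 48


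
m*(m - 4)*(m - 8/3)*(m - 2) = m^4 - 26*m^3/3 + 24*m^2 - 64*m/3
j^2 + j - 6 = (j - 2)*(j + 3)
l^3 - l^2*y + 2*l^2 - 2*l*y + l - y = (l + 1)^2*(l - y)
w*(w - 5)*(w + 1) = w^3 - 4*w^2 - 5*w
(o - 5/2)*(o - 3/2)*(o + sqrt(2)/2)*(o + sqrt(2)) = o^4 - 4*o^3 + 3*sqrt(2)*o^3/2 - 6*sqrt(2)*o^2 + 19*o^2/4 - 4*o + 45*sqrt(2)*o/8 + 15/4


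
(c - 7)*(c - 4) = c^2 - 11*c + 28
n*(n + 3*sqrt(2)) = n^2 + 3*sqrt(2)*n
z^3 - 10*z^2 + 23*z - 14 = (z - 7)*(z - 2)*(z - 1)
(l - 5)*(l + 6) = l^2 + l - 30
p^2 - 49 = (p - 7)*(p + 7)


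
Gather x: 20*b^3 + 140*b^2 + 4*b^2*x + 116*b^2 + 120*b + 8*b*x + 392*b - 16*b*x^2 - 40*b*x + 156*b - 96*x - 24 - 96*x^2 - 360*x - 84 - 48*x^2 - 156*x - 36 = 20*b^3 + 256*b^2 + 668*b + x^2*(-16*b - 144) + x*(4*b^2 - 32*b - 612) - 144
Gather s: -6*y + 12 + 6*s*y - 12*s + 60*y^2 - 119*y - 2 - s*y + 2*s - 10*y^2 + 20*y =s*(5*y - 10) + 50*y^2 - 105*y + 10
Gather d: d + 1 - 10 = d - 9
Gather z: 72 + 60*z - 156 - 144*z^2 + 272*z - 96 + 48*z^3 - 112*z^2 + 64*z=48*z^3 - 256*z^2 + 396*z - 180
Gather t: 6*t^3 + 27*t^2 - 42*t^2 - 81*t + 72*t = 6*t^3 - 15*t^2 - 9*t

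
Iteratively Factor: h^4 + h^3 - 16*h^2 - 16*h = (h + 1)*(h^3 - 16*h) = h*(h + 1)*(h^2 - 16) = h*(h + 1)*(h + 4)*(h - 4)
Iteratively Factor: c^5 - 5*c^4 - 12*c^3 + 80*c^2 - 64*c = (c - 4)*(c^4 - c^3 - 16*c^2 + 16*c) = (c - 4)*(c + 4)*(c^3 - 5*c^2 + 4*c) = (c - 4)^2*(c + 4)*(c^2 - c) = (c - 4)^2*(c - 1)*(c + 4)*(c)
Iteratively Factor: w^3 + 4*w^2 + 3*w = (w + 3)*(w^2 + w) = w*(w + 3)*(w + 1)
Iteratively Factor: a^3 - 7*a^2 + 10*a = (a - 2)*(a^2 - 5*a) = a*(a - 2)*(a - 5)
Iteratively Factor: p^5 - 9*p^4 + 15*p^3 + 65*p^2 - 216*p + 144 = (p - 4)*(p^4 - 5*p^3 - 5*p^2 + 45*p - 36) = (p - 4)*(p - 3)*(p^3 - 2*p^2 - 11*p + 12) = (p - 4)*(p - 3)*(p - 1)*(p^2 - p - 12) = (p - 4)^2*(p - 3)*(p - 1)*(p + 3)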